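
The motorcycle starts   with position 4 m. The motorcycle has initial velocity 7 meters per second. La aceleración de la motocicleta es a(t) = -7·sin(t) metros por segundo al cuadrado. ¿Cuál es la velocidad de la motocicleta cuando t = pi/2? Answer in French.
En partant de l'accélération a(t) = -7·sin(t), nous prenons 1 primitive. La primitive de l'accélération, avec v(0) = 7, donne la vitesse: v(t) = 7·cos(t). De l'équation de la vitesse v(t) = 7·cos(t), nous substituons t = pi/2 pour obtenir v = 0.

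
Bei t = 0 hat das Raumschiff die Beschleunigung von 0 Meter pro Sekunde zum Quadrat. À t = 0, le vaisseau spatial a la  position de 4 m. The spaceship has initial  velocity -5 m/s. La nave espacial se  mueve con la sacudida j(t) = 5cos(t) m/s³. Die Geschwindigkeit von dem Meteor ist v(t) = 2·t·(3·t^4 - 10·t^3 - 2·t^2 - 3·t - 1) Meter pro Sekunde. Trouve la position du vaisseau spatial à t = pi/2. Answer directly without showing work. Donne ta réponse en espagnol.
En t = pi/2, x = -1.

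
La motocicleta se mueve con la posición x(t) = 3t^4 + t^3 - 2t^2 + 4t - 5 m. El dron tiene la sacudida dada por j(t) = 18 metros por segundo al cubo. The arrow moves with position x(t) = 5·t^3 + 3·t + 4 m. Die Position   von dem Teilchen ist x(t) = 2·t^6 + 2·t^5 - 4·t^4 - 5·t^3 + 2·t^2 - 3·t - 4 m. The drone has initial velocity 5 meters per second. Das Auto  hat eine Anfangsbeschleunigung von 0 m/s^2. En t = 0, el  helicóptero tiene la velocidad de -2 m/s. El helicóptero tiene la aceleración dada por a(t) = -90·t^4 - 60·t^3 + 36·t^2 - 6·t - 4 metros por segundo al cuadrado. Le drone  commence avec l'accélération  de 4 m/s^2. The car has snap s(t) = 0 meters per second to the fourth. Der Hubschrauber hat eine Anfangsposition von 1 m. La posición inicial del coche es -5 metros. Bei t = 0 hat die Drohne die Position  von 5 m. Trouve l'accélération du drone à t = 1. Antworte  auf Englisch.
To find the answer, we compute 1 integral of j(t) = 18. Finding the antiderivative of j(t) and using a(0) = 4: a(t) = 18·t + 4. From the given acceleration equation a(t) = 18·t + 4, we substitute t = 1 to get a = 22.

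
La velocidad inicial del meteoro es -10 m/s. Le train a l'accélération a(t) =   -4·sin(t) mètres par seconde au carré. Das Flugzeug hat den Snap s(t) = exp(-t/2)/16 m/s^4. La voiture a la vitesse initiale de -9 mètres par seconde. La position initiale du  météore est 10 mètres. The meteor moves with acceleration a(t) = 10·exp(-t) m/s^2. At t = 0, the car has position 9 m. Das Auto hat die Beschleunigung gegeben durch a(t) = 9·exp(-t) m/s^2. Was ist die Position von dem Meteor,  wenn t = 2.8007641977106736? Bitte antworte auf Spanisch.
Necesitamos integrar nuestra ecuación de la aceleración a(t) = 10·exp(-t) 2 veces. La antiderivada de la aceleración es la velocidad. Usando v(0) = -10, obtenemos v(t) = -10·exp(-t). Tomando ∫v(t)dt y aplicando x(0) = 10, encontramos x(t) = 10·exp(-t). De la ecuación de la posición x(t) = 10·exp(-t), sustituimos t = 2.8007641977106736 para obtener x = 0.607636094665333.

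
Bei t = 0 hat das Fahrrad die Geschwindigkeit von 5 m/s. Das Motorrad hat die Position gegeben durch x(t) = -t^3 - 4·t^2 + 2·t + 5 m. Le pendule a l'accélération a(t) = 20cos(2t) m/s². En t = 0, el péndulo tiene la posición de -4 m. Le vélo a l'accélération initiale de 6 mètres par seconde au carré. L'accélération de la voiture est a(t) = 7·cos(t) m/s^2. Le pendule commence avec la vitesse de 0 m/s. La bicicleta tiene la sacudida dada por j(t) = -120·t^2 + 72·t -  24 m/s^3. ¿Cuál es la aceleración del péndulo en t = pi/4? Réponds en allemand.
Wir haben die Beschleunigung a(t) = 20·cos(2·t). Durch Einsetzen von t = pi/4: a(pi/4) = 0.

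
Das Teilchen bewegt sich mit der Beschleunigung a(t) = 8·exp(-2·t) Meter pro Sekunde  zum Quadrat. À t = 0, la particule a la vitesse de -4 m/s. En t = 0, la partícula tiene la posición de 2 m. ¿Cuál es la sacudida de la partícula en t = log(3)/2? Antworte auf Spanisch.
Para resolver esto, necesitamos tomar 1 derivada de nuestra ecuación de la aceleración a(t) = 8·exp(-2·t). Derivando la aceleración, obtenemos la sacudida: j(t) = -16·exp(-2·t). De la ecuación de la sacudida j(t) = -16·exp(-2·t), sustituimos t = log(3)/2 para obtener j = -16/3.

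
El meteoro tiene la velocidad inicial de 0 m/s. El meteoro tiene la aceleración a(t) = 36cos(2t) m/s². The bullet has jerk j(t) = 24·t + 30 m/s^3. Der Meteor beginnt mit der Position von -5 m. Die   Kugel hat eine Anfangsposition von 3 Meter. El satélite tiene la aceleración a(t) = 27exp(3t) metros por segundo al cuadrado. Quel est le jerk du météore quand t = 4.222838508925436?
Nous devons dériver notre équation de l'accélération a(t) = 36·cos(2·t) 1 fois. La dérivée de l'accélération donne le jerk: j(t) = -72·sin(2·t). En utilisant j(t) = -72·sin(2·t) et en substituant t = 4.222838508925436, nous trouvons j = -59.7597292689995.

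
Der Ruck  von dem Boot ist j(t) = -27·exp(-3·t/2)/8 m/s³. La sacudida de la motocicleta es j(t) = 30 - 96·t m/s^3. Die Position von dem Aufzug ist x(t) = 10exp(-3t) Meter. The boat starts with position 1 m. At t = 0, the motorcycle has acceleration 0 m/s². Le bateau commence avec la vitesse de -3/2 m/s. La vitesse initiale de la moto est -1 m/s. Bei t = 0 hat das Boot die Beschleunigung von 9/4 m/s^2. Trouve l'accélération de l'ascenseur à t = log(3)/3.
Nous devons dériver notre équation de la position x(t) = 10·exp(-3·t) 2 fois. En prenant d/dt de x(t), nous trouvons v(t) = -30·exp(-3·t). En prenant d/dt de v(t), nous trouvons a(t) = 90·exp(-3·t). En utilisant a(t) = 90·exp(-3·t) et en substituant t = log(3)/3, nous trouvons a = 30.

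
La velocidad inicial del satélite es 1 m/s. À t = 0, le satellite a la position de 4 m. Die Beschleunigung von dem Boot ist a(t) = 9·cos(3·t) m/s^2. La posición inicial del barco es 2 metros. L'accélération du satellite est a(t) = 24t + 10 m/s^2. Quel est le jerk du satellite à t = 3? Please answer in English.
We must differentiate our acceleration equation a(t) = 24·t + 10 1 time. Differentiating acceleration, we get jerk: j(t) = 24. From the given jerk equation j(t) = 24, we substitute t = 3 to get j = 24.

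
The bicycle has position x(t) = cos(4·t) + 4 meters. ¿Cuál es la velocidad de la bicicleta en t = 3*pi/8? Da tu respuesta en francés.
En partant de la position x(t) = cos(4·t) + 4, nous prenons 1 dérivée. En dérivant la position, nous obtenons la vitesse: v(t) = -4·sin(4·t). En utilisant v(t) = -4·sin(4·t) et en substituant t = 3*pi/8, nous trouvons v = 4.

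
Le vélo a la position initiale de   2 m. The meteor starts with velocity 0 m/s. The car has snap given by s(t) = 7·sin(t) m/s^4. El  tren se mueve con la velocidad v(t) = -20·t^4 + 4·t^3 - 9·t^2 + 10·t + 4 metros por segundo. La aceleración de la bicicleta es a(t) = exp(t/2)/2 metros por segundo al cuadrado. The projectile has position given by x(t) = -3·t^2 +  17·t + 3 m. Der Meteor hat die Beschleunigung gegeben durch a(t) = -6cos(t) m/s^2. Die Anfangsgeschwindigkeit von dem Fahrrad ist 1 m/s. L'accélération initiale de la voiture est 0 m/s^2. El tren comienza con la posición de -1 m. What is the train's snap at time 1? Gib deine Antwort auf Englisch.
We must differentiate our velocity equation v(t) = -20·t^4 + 4·t^3 - 9·t^2 + 10·t + 4 3 times. Taking d/dt of v(t), we find a(t) = -80·t^3 + 12·t^2 - 18·t + 10. The derivative of acceleration gives jerk: j(t) = -240·t^2 + 24·t - 18. The derivative of jerk gives snap: s(t) = 24 - 480·t. From the given snap equation s(t) = 24 - 480·t, we substitute t = 1 to get s = -456.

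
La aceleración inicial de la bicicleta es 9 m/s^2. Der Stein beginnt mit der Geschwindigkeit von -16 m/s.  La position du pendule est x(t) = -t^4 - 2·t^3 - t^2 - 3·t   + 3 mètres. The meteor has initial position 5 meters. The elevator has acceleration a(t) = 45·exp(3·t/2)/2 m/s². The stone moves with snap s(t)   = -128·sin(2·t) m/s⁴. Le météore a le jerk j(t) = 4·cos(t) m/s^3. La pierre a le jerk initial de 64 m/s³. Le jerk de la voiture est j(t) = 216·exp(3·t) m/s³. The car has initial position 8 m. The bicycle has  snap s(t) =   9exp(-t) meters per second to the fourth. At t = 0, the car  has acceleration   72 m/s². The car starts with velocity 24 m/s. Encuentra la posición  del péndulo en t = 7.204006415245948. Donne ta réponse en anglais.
From the given position equation x(t) = -t^4 - 2·t^3 - t^2 - 3·t + 3, we substitute t = 7.204006415245948 to get x = -3511.62471700145.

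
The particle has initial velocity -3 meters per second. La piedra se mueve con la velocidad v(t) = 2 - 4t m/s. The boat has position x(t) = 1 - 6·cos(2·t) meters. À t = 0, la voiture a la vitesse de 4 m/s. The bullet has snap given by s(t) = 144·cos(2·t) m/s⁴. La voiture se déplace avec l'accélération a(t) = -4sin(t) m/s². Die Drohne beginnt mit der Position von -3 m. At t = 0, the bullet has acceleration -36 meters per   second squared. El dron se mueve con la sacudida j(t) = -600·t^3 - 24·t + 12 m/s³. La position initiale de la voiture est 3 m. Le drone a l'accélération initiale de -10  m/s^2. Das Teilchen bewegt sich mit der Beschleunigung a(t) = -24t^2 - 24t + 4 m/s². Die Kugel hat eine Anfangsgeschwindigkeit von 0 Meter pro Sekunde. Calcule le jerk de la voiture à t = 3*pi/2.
En partant de l'accélération a(t) = -4·sin(t), nous prenons 1 dérivée. La dérivée de l'accélération donne le jerk: j(t) = -4·cos(t). Nous avons le jerk j(t) = -4·cos(t). En substituant t = 3*pi/2: j(3*pi/2) = 0.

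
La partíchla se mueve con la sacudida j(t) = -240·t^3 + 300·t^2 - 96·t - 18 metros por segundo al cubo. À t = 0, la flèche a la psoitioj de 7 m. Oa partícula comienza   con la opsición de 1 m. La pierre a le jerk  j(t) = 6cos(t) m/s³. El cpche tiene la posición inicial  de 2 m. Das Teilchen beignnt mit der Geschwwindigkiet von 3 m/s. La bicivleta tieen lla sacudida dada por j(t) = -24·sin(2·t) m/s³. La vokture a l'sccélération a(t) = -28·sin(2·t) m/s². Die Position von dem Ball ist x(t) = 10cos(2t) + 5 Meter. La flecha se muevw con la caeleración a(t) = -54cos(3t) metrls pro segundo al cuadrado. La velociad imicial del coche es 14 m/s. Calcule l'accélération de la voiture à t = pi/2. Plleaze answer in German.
Wir haben die Beschleunigung a(t) = -28·sin(2·t). Durch Einsetzen von t = pi/2: a(pi/2) = 0.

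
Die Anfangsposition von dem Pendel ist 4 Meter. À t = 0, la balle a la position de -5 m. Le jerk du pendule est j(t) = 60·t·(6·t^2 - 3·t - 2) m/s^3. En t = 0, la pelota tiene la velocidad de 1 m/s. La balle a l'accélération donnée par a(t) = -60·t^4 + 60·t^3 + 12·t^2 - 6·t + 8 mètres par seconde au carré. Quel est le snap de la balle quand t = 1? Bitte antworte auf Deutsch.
Ausgehend von der Beschleunigung a(t) = -60·t^4 + 60·t^3 + 12·t^2 - 6·t + 8, nehmen wir 2 Ableitungen. Mit d/dt von a(t) finden wir j(t) = -240·t^3 + 180·t^2 + 24·t - 6. Durch Ableiten von dem Ruck erhalten wir den Snap: s(t) = -720·t^2 + 360·t + 24. Mit s(t) = -720·t^2 + 360·t + 24 und Einsetzen von t = 1, finden wir s = -336.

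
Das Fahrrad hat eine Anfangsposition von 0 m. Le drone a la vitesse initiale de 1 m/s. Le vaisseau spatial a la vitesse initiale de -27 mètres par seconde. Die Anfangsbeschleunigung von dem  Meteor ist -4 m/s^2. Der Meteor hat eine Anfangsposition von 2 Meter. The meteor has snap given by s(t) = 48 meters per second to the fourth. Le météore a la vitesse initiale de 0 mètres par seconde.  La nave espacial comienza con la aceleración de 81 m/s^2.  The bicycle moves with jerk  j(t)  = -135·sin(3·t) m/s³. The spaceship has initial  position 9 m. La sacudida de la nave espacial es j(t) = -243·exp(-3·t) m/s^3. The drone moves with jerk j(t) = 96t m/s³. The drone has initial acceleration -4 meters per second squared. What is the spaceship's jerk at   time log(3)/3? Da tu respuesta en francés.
Nous avons le jerk j(t) = -243·exp(-3·t). En substituant t = log(3)/3: j(log(3)/3) = -81.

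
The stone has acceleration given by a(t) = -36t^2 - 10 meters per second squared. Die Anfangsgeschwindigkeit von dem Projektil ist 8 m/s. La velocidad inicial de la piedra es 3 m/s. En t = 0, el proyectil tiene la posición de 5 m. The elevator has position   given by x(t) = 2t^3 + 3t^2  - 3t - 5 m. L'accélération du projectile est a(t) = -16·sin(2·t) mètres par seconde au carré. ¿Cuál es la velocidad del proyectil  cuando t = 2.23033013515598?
Para resolver esto, necesitamos tomar 1 integral de nuestra ecuación de la aceleración a(t) = -16·sin(2·t). Integrando la aceleración y usando la condición inicial v(0) = 8, obtenemos v(t) = 8·cos(2·t). De la ecuación de la velocidad v(t) = 8·cos(2·t), sustituimos t = 2.23033013515598 para obtener v = -1.99262845926082.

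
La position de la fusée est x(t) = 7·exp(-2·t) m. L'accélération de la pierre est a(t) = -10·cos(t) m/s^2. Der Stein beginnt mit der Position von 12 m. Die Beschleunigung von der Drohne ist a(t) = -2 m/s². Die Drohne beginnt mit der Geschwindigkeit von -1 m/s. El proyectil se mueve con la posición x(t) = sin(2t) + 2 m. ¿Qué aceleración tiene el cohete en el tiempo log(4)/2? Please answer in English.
We must differentiate our position equation x(t) = 7·exp(-2·t) 2 times. Differentiating position, we get velocity: v(t) = -14·exp(-2·t). Taking d/dt of v(t), we find a(t) = 28·exp(-2·t). Using a(t) = 28·exp(-2·t) and substituting t = log(4)/2, we find a = 7.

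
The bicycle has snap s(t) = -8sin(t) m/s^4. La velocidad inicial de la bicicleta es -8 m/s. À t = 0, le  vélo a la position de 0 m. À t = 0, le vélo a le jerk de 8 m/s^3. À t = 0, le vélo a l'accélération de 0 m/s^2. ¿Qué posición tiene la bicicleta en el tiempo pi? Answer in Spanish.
Necesitamos integrar nuestra ecuación del snap s(t) = -8·sin(t) 4 veces. Integrando el snap y usando la condición inicial j(0) = 8, obtenemos j(t) = 8·cos(t). Integrando la sacudida y usando la condición inicial a(0) = 0, obtenemos a(t) = 8·sin(t). La integral de la aceleración, con v(0) = -8, da la velocidad: v(t) = -8·cos(t). La antiderivada de la velocidad es la posición. Usando x(0) = 0, obtenemos x(t) = -8·sin(t). De la ecuación de la posición x(t) = -8·sin(t), sustituimos t = pi para obtener x = 0.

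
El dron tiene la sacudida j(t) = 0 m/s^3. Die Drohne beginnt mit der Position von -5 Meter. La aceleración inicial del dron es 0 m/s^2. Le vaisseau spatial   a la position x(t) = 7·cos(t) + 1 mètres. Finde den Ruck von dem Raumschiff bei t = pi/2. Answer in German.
Wir müssen unsere Gleichung für die Position x(t) = 7·cos(t) + 1 3-mal ableiten. Die Ableitung von der Position ergibt die Geschwindigkeit: v(t) = -7·sin(t). Durch Ableiten von der Geschwindigkeit erhalten wir die Beschleunigung: a(t) = -7·cos(t). Durch Ableiten von der Beschleunigung erhalten wir den Ruck: j(t) = 7·sin(t). Wir haben den Ruck j(t) = 7·sin(t). Durch Einsetzen von t = pi/2: j(pi/2) = 7.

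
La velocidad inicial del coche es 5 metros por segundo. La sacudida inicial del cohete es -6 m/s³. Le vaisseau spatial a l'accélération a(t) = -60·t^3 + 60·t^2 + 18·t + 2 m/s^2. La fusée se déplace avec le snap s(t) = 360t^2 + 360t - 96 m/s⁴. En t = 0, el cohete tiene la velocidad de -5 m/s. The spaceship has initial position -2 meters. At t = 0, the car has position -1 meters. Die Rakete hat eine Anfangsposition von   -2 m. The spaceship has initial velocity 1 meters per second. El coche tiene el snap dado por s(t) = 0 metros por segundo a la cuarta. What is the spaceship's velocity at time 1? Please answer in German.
Ausgehend von der Beschleunigung a(t) = -60·t^3 + 60·t^2 + 18·t + 2, nehmen wir 1 Integral. Durch Integration von der Beschleunigung und Verwendung der Anfangsbedingung v(0) = 1, erhalten wir v(t) = -15·t^4 + 20·t^3 + 9·t^2 + 2·t + 1. Mit v(t) = -15·t^4 + 20·t^3 + 9·t^2 + 2·t + 1 und Einsetzen von t = 1, finden wir v = 17.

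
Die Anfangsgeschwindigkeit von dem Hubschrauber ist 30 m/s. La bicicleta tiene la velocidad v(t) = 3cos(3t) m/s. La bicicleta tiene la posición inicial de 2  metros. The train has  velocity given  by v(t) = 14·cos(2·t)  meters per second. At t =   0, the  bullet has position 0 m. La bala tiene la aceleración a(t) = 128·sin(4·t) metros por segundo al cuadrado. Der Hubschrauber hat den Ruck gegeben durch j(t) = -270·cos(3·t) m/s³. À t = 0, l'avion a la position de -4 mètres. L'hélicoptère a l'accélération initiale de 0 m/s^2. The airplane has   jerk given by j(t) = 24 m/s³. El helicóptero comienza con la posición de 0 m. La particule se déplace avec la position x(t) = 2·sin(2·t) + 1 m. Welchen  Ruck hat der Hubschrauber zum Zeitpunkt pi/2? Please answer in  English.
Using j(t) = -270·cos(3·t) and substituting t = pi/2, we find j = 0.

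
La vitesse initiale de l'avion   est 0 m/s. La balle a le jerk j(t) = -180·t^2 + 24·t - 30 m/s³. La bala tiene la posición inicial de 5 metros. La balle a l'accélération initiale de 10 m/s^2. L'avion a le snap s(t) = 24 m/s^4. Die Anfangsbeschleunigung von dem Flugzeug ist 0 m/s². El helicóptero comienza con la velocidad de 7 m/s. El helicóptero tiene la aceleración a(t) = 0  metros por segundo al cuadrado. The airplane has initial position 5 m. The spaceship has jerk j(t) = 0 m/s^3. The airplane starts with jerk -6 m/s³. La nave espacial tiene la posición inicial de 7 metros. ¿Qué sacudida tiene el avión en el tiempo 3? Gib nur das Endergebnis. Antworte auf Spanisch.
La sacudida en t = 3 es j = 66.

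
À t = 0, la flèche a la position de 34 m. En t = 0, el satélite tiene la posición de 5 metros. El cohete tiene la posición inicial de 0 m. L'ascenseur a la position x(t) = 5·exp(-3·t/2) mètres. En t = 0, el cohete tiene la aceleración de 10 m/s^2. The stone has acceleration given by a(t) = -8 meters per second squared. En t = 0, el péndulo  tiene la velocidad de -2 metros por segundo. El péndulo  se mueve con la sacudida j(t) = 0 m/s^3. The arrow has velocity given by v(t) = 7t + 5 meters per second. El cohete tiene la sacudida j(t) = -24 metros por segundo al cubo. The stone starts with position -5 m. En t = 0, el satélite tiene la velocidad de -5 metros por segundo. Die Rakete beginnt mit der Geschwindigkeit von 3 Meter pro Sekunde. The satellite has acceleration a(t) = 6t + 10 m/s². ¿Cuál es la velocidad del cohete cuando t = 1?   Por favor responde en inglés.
To find the answer, we compute 2 antiderivatives of j(t) = -24. Finding the integral of j(t) and using a(0) = 10: a(t) = 10 - 24·t. The antiderivative of acceleration is velocity. Using v(0) = 3, we get v(t) = -12·t^2 + 10·t + 3. From the given velocity equation v(t) = -12·t^2 + 10·t + 3, we substitute t = 1 to get v = 1.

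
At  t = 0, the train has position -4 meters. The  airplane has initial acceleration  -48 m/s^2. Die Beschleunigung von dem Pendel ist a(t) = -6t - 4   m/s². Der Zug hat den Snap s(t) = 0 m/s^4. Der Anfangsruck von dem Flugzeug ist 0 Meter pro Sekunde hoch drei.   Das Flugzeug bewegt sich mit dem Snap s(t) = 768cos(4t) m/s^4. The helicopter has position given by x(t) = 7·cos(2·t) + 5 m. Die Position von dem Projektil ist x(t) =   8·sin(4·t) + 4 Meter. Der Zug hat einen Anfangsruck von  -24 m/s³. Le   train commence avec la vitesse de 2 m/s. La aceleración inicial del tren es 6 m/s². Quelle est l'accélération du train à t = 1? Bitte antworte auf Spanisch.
Debemos encontrar la integral de nuestra ecuación del snap s(t) = 0 2 veces. Tomando ∫s(t)dt y aplicando j(0) = -24, encontramos j(t) = -24. La antiderivada de la sacudida, con a(0) = 6, da la aceleración: a(t) = 6 - 24·t. Tenemos la aceleración a(t) = 6 - 24·t. Sustituyendo t = 1: a(1) = -18.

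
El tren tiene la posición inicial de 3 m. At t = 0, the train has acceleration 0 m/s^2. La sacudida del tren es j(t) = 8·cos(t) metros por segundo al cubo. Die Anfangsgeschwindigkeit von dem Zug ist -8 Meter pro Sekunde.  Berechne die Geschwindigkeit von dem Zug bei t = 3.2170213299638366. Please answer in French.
Pour résoudre ceci, nous devons prendre 2 primitives de notre équation du jerk j(t) = 8·cos(t). La primitive du jerk est l'accélération. En utilisant a(0) = 0, nous obtenons a(t) = 8·sin(t). En intégrant l'accélération et en utilisant la condition initiale v(0) = -8, nous obtenons v(t) = -8·cos(t). Nous avons la vitesse v(t) = -8·cos(t). En substituant t = 3.2170213299638366: v(3.2170213299638366) = 7.97725284715640.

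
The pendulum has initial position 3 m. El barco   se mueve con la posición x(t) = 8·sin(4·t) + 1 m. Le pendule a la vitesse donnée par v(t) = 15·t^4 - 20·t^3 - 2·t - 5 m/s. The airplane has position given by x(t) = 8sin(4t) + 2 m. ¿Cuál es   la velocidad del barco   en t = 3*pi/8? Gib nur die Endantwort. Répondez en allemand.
Die Antwort ist 0.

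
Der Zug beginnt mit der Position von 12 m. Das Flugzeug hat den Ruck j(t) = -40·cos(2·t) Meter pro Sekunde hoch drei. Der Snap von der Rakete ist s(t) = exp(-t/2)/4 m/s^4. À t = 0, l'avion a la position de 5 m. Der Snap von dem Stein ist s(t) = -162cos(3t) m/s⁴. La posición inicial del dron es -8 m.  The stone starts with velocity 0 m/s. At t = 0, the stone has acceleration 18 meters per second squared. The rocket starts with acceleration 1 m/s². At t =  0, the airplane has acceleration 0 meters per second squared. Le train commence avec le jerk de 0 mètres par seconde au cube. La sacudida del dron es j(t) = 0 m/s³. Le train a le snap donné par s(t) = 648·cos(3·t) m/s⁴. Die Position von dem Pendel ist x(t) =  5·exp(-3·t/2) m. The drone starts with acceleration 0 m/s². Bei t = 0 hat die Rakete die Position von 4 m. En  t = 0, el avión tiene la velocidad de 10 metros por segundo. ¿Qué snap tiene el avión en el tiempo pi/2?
Debemos derivar nuestra ecuación de la sacudida j(t) = -40·cos(2·t) 1 vez. La derivada de la sacudida da el snap: s(t) = 80·sin(2·t). Tenemos el snap s(t) = 80·sin(2·t). Sustituyendo t = pi/2: s(pi/2) = 0.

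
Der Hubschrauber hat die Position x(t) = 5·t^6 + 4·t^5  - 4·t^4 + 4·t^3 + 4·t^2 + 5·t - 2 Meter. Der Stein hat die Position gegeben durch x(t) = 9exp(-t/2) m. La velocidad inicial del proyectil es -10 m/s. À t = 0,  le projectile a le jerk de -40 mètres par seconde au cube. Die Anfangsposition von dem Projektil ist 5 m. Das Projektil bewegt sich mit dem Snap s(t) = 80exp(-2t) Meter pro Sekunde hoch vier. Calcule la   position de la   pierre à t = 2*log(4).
De l'équation de la position x(t) = 9·exp(-t/2), nous substituons t = 2*log(4) pour obtenir x = 9/4.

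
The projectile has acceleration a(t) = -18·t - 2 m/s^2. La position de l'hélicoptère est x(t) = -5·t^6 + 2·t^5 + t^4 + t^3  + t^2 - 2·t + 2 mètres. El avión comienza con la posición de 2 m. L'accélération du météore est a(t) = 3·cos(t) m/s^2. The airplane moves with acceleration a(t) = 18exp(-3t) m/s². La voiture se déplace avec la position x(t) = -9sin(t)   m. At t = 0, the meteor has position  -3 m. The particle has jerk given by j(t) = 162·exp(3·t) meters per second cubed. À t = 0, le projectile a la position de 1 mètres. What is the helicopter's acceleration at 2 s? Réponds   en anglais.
Starting from position x(t) = -5·t^6 + 2·t^5 + t^4 + t^3 + t^2 - 2·t + 2, we take 2 derivatives. Taking d/dt of x(t), we find v(t) = -30·t^5 + 10·t^4 + 4·t^3 + 3·t^2 + 2·t - 2. Differentiating velocity, we get acceleration: a(t) = -150·t^4 + 40·t^3 + 12·t^2 + 6·t + 2. We have acceleration a(t) = -150·t^4 + 40·t^3 + 12·t^2 + 6·t + 2. Substituting t = 2: a(2) = -2018.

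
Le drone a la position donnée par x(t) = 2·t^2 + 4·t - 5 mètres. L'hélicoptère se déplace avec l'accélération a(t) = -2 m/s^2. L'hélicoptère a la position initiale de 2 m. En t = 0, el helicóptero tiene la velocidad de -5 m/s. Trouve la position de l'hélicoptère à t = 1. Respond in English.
We need to integrate our acceleration equation a(t) = -2 2 times. The antiderivative of acceleration is velocity. Using v(0) = -5, we get v(t) = -2·t - 5. The antiderivative of velocity, with x(0) = 2, gives position: x(t) = -t^2 - 5·t + 2. Using x(t) = -t^2 - 5·t + 2 and substituting t = 1, we find x = -4.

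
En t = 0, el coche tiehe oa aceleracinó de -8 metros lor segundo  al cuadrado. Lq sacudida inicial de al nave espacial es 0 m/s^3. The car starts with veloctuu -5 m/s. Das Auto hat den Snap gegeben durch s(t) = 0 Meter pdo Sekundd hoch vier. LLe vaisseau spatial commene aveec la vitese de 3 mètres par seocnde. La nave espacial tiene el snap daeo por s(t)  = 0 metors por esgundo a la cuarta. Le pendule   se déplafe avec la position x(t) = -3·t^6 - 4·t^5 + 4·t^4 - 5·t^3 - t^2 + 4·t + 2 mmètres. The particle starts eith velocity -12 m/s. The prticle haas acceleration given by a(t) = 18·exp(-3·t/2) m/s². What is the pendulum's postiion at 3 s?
From the given position equation x(t) = -3·t^6 - 4·t^5 + 4·t^4 - 5·t^3 - t^2 + 4·t + 2, we substitute t = 3 to get x = -2965.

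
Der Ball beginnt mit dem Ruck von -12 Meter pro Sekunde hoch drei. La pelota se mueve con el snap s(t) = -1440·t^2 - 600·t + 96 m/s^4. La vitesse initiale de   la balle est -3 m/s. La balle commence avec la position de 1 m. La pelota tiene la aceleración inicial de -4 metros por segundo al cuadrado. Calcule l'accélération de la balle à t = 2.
Nous devons trouver la primitive de notre équation du snap s(t) = -1440·t^2 - 600·t + 96 2 fois. L'intégrale du snap, avec j(0) = -12, donne le jerk: j(t) = -480·t^3 - 300·t^2 + 96·t - 12. L'intégrale du jerk, avec a(0) = -4, donne l'accélération: a(t) = -120·t^4 - 100·t^3 + 48·t^2 - 12·t - 4. De l'équation de l'accélération a(t) = -120·t^4 - 100·t^3 + 48·t^2 - 12·t - 4, nous substituons t = 2 pour obtenir a = -2556.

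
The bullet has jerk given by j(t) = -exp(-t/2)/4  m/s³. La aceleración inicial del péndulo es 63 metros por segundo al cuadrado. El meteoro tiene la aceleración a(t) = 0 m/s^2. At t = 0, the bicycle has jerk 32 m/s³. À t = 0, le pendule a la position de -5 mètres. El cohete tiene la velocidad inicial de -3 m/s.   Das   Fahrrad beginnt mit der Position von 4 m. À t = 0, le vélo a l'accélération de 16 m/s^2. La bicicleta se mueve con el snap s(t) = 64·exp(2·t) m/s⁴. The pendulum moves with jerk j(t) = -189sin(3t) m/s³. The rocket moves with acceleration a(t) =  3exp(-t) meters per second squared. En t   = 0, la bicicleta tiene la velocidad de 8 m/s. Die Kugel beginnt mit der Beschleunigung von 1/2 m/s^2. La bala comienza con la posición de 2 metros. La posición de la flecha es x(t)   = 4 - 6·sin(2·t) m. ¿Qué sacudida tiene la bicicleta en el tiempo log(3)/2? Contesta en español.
Necesitamos integrar nuestra ecuación del snap s(t) = 64·exp(2·t) 1 vez. Tomando ∫s(t)dt y aplicando j(0) = 32, encontramos j(t) = 32·exp(2·t). Usando j(t) = 32·exp(2·t) y sustituyendo t = log(3)/2, encontramos j = 96.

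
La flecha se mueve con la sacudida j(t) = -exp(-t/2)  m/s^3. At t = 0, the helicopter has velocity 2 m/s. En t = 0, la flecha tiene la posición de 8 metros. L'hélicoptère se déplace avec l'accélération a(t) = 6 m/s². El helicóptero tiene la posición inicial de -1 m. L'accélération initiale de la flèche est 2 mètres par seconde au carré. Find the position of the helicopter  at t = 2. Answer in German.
Wir müssen unsere Gleichung für die Beschleunigung a(t) = 6 2-mal integrieren. Das Integral von der Beschleunigung, mit v(0) = 2, ergibt die Geschwindigkeit: v(t) = 6·t + 2. Die Stammfunktion von der Geschwindigkeit ist die Position. Mit x(0) = -1 erhalten wir x(t) = 3·t^2 + 2·t - 1. Wir haben die Position x(t) = 3·t^2 + 2·t - 1. Durch Einsetzen von t = 2: x(2) = 15.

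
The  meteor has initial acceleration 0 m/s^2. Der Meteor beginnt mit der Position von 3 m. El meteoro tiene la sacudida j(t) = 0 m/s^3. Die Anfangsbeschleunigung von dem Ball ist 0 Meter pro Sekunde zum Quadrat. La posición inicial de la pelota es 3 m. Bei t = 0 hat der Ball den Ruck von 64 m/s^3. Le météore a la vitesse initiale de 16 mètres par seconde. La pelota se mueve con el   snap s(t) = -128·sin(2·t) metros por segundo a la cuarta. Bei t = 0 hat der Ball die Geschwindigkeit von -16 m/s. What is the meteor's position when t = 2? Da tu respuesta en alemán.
Wir müssen unsere Gleichung für den Ruck j(t) = 0 3-mal integrieren. Mit ∫j(t)dt und Anwendung von a(0) = 0, finden wir a(t) = 0. Durch Integration von der Beschleunigung und Verwendung der Anfangsbedingung v(0) = 16, erhalten wir v(t) = 16. Durch Integration von der Geschwindigkeit und Verwendung der Anfangsbedingung x(0) = 3, erhalten wir x(t) = 16·t + 3. Aus der Gleichung für die Position x(t) = 16·t + 3, setzen wir t = 2 ein und erhalten x = 35.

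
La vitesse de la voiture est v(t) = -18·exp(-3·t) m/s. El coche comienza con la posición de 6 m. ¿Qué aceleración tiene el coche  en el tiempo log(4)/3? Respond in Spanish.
Para resolver esto, necesitamos tomar 1 derivada de nuestra ecuación de la velocidad v(t) = -18·exp(-3·t). Tomando d/dt de v(t), encontramos a(t) = 54·exp(-3·t). Tenemos la aceleración a(t) = 54·exp(-3·t). Sustituyendo t = log(4)/3: a(log(4)/3) = 27/2.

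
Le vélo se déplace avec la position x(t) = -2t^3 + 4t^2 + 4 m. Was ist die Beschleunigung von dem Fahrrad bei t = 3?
Ausgehend von der Position x(t) = -2·t^3 + 4·t^2 + 4, nehmen wir 2 Ableitungen. Mit d/dt von x(t) finden wir v(t) = -6·t^2 + 8·t. Durch Ableiten von der Geschwindigkeit erhalten wir die Beschleunigung: a(t) = 8 - 12·t. Mit a(t) = 8 - 12·t und Einsetzen von t = 3, finden wir a = -28.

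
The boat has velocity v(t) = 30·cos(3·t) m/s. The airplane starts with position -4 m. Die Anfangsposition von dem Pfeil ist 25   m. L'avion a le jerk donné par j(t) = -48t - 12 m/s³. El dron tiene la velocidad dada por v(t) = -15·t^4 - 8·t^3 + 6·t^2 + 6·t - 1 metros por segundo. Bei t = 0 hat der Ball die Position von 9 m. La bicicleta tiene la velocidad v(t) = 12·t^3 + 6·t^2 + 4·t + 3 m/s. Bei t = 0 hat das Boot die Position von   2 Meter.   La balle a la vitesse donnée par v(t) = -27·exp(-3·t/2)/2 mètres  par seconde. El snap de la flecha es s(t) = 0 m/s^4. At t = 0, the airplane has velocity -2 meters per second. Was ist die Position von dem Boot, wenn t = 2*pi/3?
Wir müssen unsere Gleichung für die Geschwindigkeit v(t) = 30·cos(3·t) 1-mal integrieren. Mit ∫v(t)dt und Anwendung von x(0) = 2, finden wir x(t) = 10·sin(3·t) + 2. Mit x(t) = 10·sin(3·t) + 2 und Einsetzen von t = 2*pi/3, finden wir x = 2.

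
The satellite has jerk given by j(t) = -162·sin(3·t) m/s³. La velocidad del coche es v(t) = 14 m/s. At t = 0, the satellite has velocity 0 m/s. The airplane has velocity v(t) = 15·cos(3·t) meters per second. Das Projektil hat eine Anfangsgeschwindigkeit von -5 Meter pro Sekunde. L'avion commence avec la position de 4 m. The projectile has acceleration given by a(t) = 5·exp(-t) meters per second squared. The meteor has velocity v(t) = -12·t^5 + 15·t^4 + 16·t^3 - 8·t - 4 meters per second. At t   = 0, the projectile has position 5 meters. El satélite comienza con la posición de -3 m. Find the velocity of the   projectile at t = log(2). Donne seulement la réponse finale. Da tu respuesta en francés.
À t = log(2), v = -5/2.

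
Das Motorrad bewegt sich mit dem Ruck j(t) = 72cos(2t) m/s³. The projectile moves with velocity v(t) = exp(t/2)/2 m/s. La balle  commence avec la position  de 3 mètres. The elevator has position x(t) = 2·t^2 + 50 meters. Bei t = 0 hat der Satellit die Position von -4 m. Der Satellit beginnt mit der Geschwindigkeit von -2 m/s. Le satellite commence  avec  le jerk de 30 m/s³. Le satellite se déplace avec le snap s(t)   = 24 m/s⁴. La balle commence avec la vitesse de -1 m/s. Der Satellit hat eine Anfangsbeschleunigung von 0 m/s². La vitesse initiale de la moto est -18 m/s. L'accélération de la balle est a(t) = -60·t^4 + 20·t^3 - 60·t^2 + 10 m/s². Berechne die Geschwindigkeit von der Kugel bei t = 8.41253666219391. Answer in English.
We must find the integral of our acceleration equation a(t) = -60·t^4 + 20·t^3 - 60·t^2 + 10 1 time. Taking ∫a(t)dt and applying v(0) = -1, we find v(t) = -12·t^5 + 5·t^4 - 20·t^3 + 10·t - 1. We have velocity v(t) = -12·t^5 + 5·t^4 - 20·t^3 + 10·t - 1. Substituting t = 8.41253666219391: v(8.41253666219391) = -492392.110572523.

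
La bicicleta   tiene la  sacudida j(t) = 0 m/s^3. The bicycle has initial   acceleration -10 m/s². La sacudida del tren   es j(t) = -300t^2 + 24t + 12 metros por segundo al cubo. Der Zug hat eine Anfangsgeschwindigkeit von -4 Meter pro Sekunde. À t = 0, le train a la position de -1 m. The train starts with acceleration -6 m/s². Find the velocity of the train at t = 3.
To find the answer, we compute 2 antiderivatives of j(t) = -300·t^2 + 24·t + 12. Finding the antiderivative of j(t) and using a(0) = -6: a(t) = -100·t^3 + 12·t^2 + 12·t - 6. The antiderivative of acceleration is velocity. Using v(0) = -4, we get v(t) = -25·t^4 + 4·t^3 + 6·t^2 - 6·t - 4. We have velocity v(t) = -25·t^4 + 4·t^3 + 6·t^2 - 6·t - 4. Substituting t = 3: v(3) = -1885.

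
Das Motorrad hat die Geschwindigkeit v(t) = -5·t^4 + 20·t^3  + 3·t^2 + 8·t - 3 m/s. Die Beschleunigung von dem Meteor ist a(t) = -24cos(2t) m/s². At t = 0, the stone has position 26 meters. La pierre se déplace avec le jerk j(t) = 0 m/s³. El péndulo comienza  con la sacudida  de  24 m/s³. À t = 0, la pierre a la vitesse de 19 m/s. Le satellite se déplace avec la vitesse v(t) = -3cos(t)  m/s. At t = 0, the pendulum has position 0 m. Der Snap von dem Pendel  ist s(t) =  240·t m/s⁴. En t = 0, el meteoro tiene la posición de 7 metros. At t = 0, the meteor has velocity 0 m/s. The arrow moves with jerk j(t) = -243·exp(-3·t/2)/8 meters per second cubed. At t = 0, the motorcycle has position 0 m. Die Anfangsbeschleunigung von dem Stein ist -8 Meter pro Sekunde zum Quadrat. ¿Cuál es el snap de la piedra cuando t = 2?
Debemos derivar nuestra ecuación de la sacudida j(t) = 0 1 vez. Derivando la sacudida, obtenemos el snap: s(t) = 0. De la ecuación del snap s(t) = 0, sustituimos t = 2 para obtener s = 0.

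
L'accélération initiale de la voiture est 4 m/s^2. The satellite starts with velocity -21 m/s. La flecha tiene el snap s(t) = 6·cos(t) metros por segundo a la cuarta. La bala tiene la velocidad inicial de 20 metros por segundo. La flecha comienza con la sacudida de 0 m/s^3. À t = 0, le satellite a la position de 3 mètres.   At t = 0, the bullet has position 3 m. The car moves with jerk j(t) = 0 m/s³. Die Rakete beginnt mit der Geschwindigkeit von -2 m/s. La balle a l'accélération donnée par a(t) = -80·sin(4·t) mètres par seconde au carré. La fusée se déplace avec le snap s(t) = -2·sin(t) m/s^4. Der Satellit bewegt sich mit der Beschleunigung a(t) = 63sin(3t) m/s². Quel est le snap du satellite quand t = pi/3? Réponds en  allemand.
Ausgehend von der Beschleunigung a(t) = 63·sin(3·t), nehmen wir 2 Ableitungen. Mit d/dt von a(t) finden wir j(t) = 189·cos(3·t). Die Ableitung von dem Ruck ergibt den Snap: s(t) = -567·sin(3·t). Wir haben den Snap s(t) = -567·sin(3·t). Durch Einsetzen von t = pi/3: s(pi/3) = 0.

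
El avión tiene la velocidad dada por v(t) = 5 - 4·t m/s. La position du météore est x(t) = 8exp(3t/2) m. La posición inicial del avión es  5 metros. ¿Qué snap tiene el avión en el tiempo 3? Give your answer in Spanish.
Para resolver esto, necesitamos tomar 3 derivadas de nuestra ecuación de la velocidad v(t) = 5 - 4·t. Derivando la velocidad, obtenemos la aceleración: a(t) = -4. La derivada de la aceleración da la sacudida: j(t) = 0. La derivada de la sacudida da el snap: s(t) = 0. De la ecuación del snap s(t) = 0, sustituimos t = 3 para obtener s = 0.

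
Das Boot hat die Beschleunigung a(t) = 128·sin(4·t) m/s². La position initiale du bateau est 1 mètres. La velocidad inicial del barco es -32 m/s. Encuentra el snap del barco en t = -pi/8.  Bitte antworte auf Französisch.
En partant de l'accélération a(t) = 128·sin(4·t), nous prenons 2 dérivées. La dérivée de l'accélération donne le jerk: j(t) = 512·cos(4·t). En prenant d/dt de j(t), nous trouvons s(t) = -2048·sin(4·t). Nous avons le snap s(t) = -2048·sin(4·t). En substituant t = -pi/8: s(-pi/8) = 2048.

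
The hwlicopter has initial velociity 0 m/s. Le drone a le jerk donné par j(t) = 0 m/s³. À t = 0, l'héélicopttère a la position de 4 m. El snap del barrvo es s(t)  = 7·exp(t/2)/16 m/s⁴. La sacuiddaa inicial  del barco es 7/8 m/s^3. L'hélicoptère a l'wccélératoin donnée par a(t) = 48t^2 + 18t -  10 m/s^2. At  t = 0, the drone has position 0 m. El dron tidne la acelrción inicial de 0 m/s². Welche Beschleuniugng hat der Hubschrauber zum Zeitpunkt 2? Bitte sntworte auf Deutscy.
Wir haben die Beschleunigung a(t) = 48·t^2 + 18·t - 10. Durch Einsetzen von t = 2: a(2) = 218.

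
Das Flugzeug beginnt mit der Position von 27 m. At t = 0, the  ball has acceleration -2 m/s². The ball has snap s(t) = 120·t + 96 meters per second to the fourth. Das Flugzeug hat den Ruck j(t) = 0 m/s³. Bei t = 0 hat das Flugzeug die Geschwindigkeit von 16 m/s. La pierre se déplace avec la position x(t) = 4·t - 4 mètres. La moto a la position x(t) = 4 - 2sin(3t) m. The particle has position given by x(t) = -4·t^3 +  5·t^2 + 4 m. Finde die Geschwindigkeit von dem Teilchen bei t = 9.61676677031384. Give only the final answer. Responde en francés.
v(9.61676677031384) = -1013.61876967221.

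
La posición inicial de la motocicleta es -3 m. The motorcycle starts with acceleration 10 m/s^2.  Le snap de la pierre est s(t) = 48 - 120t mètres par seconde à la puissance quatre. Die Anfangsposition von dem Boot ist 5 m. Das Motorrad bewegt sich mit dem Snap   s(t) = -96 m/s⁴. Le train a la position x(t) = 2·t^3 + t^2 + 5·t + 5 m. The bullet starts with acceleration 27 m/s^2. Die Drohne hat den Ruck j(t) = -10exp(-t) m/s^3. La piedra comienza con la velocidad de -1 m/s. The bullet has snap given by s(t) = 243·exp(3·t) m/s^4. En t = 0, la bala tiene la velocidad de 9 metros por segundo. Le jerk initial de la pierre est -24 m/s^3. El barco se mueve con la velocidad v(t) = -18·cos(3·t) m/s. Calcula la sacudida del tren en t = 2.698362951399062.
Para resolver esto, necesitamos tomar 3 derivadas de nuestra ecuación de la posición x(t) = 2·t^3 + t^2 + 5·t + 5. Tomando d/dt de x(t), encontramos v(t) = 6·t^2 + 2·t + 5. Tomando d/dt de v(t), encontramos a(t) = 12·t + 2. Tomando d/dt de a(t), encontramos j(t) = 12. Usando j(t) = 12 y sustituyendo t = 2.698362951399062, encontramos j = 12.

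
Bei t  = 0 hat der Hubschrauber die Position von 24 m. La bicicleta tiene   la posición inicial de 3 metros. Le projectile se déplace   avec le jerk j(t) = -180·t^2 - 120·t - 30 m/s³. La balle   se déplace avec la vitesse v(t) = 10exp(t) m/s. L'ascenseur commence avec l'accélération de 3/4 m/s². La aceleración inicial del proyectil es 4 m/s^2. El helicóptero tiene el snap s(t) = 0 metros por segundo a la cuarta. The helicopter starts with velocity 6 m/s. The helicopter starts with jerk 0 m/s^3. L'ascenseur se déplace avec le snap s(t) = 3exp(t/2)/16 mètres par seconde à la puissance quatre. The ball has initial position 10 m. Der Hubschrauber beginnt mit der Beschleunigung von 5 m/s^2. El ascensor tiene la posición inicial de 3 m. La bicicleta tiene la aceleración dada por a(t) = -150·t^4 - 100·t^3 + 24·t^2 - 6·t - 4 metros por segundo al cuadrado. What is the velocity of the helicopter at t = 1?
We need to integrate our snap equation s(t) = 0 3 times. Taking ∫s(t)dt and applying j(0) = 0, we find j(t) = 0. Taking ∫j(t)dt and applying a(0) = 5, we find a(t) = 5. The integral of acceleration is velocity. Using v(0) = 6, we get v(t) = 5·t + 6. We have velocity v(t) = 5·t + 6. Substituting t = 1: v(1) = 11.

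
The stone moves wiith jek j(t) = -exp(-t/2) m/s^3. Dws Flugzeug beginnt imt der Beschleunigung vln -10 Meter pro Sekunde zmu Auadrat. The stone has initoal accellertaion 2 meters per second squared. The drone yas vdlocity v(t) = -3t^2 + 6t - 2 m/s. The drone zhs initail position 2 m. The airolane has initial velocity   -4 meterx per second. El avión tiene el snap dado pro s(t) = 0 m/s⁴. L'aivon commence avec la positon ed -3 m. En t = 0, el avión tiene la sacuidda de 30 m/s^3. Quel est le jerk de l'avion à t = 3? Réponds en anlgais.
To solve this, we need to take 1 antiderivative of our snap equation s(t) = 0. The antiderivative of snap, with j(0) = 30, gives jerk: j(t) = 30. We have jerk j(t) = 30. Substituting t = 3: j(3) = 30.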